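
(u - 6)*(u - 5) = u^2 - 11*u + 30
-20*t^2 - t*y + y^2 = (-5*t + y)*(4*t + y)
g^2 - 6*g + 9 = (g - 3)^2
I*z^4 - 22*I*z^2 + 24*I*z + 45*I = (z - 3)^2*(z + 5)*(I*z + I)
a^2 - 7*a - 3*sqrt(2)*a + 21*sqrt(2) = (a - 7)*(a - 3*sqrt(2))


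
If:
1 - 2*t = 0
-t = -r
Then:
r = 1/2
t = 1/2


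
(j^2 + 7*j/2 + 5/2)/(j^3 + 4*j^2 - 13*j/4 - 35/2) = 2*(j + 1)/(2*j^2 + 3*j - 14)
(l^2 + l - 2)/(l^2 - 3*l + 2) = (l + 2)/(l - 2)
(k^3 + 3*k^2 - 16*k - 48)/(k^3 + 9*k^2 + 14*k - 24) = (k^2 - k - 12)/(k^2 + 5*k - 6)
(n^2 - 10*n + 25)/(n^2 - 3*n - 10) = (n - 5)/(n + 2)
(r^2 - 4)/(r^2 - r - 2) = (r + 2)/(r + 1)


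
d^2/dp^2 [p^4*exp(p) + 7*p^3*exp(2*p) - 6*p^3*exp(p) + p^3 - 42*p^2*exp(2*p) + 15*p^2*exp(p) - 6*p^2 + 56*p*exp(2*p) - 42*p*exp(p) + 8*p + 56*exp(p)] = p^4*exp(p) + 28*p^3*exp(2*p) + 2*p^3*exp(p) - 84*p^2*exp(2*p) - 9*p^2*exp(p) - 70*p*exp(2*p) - 18*p*exp(p) + 6*p + 140*exp(2*p) + 2*exp(p) - 12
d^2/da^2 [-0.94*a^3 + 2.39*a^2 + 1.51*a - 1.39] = 4.78 - 5.64*a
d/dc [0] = 0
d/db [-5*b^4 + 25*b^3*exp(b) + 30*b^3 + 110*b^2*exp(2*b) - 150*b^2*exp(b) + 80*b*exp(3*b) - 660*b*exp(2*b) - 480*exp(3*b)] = 25*b^3*exp(b) - 20*b^3 + 220*b^2*exp(2*b) - 75*b^2*exp(b) + 90*b^2 + 240*b*exp(3*b) - 1100*b*exp(2*b) - 300*b*exp(b) - 1360*exp(3*b) - 660*exp(2*b)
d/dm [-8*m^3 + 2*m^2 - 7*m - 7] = -24*m^2 + 4*m - 7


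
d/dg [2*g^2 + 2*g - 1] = 4*g + 2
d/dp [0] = 0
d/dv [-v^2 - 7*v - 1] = -2*v - 7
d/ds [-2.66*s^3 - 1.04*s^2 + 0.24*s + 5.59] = -7.98*s^2 - 2.08*s + 0.24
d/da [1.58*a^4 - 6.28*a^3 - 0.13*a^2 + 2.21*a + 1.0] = 6.32*a^3 - 18.84*a^2 - 0.26*a + 2.21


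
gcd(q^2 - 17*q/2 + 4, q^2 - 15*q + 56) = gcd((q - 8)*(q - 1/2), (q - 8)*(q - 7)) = q - 8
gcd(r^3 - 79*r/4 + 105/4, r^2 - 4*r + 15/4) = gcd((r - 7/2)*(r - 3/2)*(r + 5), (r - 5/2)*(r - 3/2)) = r - 3/2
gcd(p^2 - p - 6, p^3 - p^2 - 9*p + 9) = p - 3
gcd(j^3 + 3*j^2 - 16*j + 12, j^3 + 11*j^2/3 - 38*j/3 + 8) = j^2 + 5*j - 6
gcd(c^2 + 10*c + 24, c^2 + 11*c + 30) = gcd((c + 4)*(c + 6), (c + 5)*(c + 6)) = c + 6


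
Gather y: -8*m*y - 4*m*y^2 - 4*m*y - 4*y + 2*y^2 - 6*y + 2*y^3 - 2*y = 2*y^3 + y^2*(2 - 4*m) + y*(-12*m - 12)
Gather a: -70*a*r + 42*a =a*(42 - 70*r)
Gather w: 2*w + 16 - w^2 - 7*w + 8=-w^2 - 5*w + 24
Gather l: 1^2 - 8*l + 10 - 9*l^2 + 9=-9*l^2 - 8*l + 20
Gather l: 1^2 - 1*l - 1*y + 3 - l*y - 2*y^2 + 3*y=l*(-y - 1) - 2*y^2 + 2*y + 4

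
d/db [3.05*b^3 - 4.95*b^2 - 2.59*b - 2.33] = 9.15*b^2 - 9.9*b - 2.59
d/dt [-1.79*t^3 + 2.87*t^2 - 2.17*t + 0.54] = -5.37*t^2 + 5.74*t - 2.17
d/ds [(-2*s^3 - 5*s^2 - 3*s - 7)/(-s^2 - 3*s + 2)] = (2*s^4 + 12*s^3 - 34*s - 27)/(s^4 + 6*s^3 + 5*s^2 - 12*s + 4)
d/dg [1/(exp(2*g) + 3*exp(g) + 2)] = (-2*exp(g) - 3)*exp(g)/(exp(2*g) + 3*exp(g) + 2)^2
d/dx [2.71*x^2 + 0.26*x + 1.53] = 5.42*x + 0.26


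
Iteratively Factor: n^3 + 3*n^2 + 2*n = (n + 2)*(n^2 + n) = (n + 1)*(n + 2)*(n)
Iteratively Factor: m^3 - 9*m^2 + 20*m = (m - 4)*(m^2 - 5*m) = m*(m - 4)*(m - 5)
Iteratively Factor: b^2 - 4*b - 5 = (b + 1)*(b - 5)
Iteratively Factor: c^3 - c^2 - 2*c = (c - 2)*(c^2 + c) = (c - 2)*(c + 1)*(c)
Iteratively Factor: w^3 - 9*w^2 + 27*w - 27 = (w - 3)*(w^2 - 6*w + 9) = (w - 3)^2*(w - 3)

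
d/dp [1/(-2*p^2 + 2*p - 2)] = (p - 1/2)/(p^2 - p + 1)^2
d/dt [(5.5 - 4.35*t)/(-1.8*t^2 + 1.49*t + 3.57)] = (-7.83*t^2 + 19.8*t - 23.7245)/(3.24*t^4 - 5.364*t^3 - 10.6319*t^2 + 10.6386*t + 12.7449)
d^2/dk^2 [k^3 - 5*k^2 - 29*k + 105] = 6*k - 10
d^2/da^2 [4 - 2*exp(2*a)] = -8*exp(2*a)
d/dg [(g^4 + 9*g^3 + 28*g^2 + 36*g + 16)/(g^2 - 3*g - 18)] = 2*(g^5 - 63*g^3 - 303*g^2 - 520*g - 300)/(g^4 - 6*g^3 - 27*g^2 + 108*g + 324)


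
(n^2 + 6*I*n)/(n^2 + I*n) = (n + 6*I)/(n + I)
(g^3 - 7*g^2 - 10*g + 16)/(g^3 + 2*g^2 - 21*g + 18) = (g^2 - 6*g - 16)/(g^2 + 3*g - 18)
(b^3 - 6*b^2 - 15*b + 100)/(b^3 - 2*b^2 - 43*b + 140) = (b^2 - b - 20)/(b^2 + 3*b - 28)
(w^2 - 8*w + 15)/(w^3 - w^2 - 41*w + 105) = 1/(w + 7)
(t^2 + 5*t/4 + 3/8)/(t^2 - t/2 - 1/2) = (t + 3/4)/(t - 1)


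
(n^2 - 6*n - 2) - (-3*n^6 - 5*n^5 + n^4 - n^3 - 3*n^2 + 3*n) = 3*n^6 + 5*n^5 - n^4 + n^3 + 4*n^2 - 9*n - 2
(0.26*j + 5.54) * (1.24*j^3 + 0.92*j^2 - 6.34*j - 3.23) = 0.3224*j^4 + 7.1088*j^3 + 3.4484*j^2 - 35.9634*j - 17.8942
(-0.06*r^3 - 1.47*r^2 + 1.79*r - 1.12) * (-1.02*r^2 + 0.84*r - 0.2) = 0.0612*r^5 + 1.449*r^4 - 3.0486*r^3 + 2.94*r^2 - 1.2988*r + 0.224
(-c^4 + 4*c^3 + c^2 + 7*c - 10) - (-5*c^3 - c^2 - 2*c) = -c^4 + 9*c^3 + 2*c^2 + 9*c - 10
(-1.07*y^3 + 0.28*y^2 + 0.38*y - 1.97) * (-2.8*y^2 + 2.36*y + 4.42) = 2.996*y^5 - 3.3092*y^4 - 5.1326*y^3 + 7.6504*y^2 - 2.9696*y - 8.7074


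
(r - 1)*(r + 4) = r^2 + 3*r - 4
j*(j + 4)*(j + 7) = j^3 + 11*j^2 + 28*j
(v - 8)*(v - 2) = v^2 - 10*v + 16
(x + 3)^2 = x^2 + 6*x + 9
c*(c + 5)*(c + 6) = c^3 + 11*c^2 + 30*c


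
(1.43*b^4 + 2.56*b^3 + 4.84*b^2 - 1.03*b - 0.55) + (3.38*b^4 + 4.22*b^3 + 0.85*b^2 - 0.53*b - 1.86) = 4.81*b^4 + 6.78*b^3 + 5.69*b^2 - 1.56*b - 2.41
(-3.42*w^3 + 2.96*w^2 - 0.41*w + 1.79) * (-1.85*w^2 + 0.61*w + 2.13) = 6.327*w^5 - 7.5622*w^4 - 4.7205*w^3 + 2.7432*w^2 + 0.2186*w + 3.8127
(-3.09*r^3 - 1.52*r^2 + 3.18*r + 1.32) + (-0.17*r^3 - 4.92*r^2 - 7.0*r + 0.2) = -3.26*r^3 - 6.44*r^2 - 3.82*r + 1.52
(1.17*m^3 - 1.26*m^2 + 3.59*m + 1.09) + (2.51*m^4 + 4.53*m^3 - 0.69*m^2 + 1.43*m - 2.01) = 2.51*m^4 + 5.7*m^3 - 1.95*m^2 + 5.02*m - 0.92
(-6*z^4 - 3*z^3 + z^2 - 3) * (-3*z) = 18*z^5 + 9*z^4 - 3*z^3 + 9*z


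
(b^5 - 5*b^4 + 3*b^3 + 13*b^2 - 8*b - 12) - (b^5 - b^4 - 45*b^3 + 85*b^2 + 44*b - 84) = -4*b^4 + 48*b^3 - 72*b^2 - 52*b + 72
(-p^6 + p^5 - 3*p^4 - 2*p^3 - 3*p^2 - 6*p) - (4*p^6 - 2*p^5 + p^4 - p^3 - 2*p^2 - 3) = -5*p^6 + 3*p^5 - 4*p^4 - p^3 - p^2 - 6*p + 3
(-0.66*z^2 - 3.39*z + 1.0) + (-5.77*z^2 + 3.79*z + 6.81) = -6.43*z^2 + 0.4*z + 7.81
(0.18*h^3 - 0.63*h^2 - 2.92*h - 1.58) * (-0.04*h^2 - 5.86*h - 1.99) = -0.0072*h^5 - 1.0296*h^4 + 3.4504*h^3 + 18.4281*h^2 + 15.0696*h + 3.1442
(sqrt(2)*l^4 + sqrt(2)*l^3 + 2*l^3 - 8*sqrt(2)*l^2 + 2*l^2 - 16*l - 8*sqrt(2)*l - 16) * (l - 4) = sqrt(2)*l^5 - 3*sqrt(2)*l^4 + 2*l^4 - 12*sqrt(2)*l^3 - 6*l^3 - 24*l^2 + 24*sqrt(2)*l^2 + 32*sqrt(2)*l + 48*l + 64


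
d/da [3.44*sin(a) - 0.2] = 3.44*cos(a)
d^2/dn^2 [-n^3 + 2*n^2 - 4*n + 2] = 4 - 6*n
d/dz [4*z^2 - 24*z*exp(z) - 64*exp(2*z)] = -24*z*exp(z) + 8*z - 128*exp(2*z) - 24*exp(z)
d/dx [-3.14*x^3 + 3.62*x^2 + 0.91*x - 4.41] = -9.42*x^2 + 7.24*x + 0.91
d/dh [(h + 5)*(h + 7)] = 2*h + 12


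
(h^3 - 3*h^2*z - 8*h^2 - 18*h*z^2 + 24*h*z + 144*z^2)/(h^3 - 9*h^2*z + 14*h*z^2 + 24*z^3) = (-h^2 - 3*h*z + 8*h + 24*z)/(-h^2 + 3*h*z + 4*z^2)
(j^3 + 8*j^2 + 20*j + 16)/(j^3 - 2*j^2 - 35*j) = (j^3 + 8*j^2 + 20*j + 16)/(j*(j^2 - 2*j - 35))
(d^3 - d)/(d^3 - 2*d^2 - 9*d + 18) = (d^3 - d)/(d^3 - 2*d^2 - 9*d + 18)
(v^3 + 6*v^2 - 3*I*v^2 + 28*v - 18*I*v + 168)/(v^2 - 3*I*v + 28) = v + 6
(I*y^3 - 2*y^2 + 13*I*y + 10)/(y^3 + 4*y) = (I*y^2 - 4*y + 5*I)/(y*(y + 2*I))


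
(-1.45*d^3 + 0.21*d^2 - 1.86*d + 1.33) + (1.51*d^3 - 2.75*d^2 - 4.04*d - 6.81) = 0.0600000000000001*d^3 - 2.54*d^2 - 5.9*d - 5.48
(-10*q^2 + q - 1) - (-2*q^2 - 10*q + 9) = -8*q^2 + 11*q - 10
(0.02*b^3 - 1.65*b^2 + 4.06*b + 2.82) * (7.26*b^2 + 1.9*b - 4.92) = 0.1452*b^5 - 11.941*b^4 + 26.2422*b^3 + 36.3052*b^2 - 14.6172*b - 13.8744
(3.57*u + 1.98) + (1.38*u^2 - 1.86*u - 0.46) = 1.38*u^2 + 1.71*u + 1.52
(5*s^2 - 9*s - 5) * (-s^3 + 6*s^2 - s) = -5*s^5 + 39*s^4 - 54*s^3 - 21*s^2 + 5*s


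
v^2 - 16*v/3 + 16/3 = (v - 4)*(v - 4/3)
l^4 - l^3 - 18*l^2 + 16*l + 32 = (l - 4)*(l - 2)*(l + 1)*(l + 4)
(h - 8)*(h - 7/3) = h^2 - 31*h/3 + 56/3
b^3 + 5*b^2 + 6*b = b*(b + 2)*(b + 3)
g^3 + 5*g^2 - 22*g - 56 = (g - 4)*(g + 2)*(g + 7)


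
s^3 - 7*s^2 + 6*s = s*(s - 6)*(s - 1)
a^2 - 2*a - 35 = (a - 7)*(a + 5)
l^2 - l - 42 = (l - 7)*(l + 6)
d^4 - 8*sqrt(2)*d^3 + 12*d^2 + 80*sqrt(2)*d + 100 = (d - 5*sqrt(2))^2*(d + sqrt(2))^2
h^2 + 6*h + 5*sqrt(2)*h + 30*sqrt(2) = (h + 6)*(h + 5*sqrt(2))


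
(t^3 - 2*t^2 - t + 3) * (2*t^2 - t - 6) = 2*t^5 - 5*t^4 - 6*t^3 + 19*t^2 + 3*t - 18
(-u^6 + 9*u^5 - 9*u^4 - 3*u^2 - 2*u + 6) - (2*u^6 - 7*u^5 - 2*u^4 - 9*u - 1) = -3*u^6 + 16*u^5 - 7*u^4 - 3*u^2 + 7*u + 7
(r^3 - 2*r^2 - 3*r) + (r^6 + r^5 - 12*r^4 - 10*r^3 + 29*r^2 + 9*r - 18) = r^6 + r^5 - 12*r^4 - 9*r^3 + 27*r^2 + 6*r - 18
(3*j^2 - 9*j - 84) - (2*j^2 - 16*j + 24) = j^2 + 7*j - 108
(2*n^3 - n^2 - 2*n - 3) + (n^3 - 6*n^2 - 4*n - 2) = 3*n^3 - 7*n^2 - 6*n - 5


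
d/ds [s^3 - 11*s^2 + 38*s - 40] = 3*s^2 - 22*s + 38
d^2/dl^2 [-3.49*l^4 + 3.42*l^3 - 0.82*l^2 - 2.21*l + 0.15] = -41.88*l^2 + 20.52*l - 1.64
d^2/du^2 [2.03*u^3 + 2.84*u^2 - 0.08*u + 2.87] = 12.18*u + 5.68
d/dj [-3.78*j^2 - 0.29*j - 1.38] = -7.56*j - 0.29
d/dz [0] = 0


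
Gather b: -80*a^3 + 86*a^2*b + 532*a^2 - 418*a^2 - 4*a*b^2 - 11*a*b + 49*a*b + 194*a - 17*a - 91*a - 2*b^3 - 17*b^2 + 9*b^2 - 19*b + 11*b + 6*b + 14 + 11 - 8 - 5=-80*a^3 + 114*a^2 + 86*a - 2*b^3 + b^2*(-4*a - 8) + b*(86*a^2 + 38*a - 2) + 12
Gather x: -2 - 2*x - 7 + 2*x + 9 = 0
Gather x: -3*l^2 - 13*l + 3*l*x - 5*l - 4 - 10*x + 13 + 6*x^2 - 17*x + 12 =-3*l^2 - 18*l + 6*x^2 + x*(3*l - 27) + 21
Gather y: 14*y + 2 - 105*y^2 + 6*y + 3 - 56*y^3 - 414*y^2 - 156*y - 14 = -56*y^3 - 519*y^2 - 136*y - 9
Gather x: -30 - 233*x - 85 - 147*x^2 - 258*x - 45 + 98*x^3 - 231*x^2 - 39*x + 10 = 98*x^3 - 378*x^2 - 530*x - 150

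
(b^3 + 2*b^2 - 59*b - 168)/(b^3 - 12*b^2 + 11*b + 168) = (b + 7)/(b - 7)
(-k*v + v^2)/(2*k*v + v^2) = (-k + v)/(2*k + v)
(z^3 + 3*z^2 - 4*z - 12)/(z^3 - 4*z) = (z + 3)/z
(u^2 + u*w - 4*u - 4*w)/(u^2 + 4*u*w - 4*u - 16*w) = (u + w)/(u + 4*w)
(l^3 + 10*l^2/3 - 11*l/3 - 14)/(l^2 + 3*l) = l + 1/3 - 14/(3*l)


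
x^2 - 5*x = x*(x - 5)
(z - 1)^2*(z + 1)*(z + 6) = z^4 + 5*z^3 - 7*z^2 - 5*z + 6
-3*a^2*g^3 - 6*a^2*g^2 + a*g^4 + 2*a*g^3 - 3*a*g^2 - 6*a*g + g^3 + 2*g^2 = g*(-3*a + g)*(g + 2)*(a*g + 1)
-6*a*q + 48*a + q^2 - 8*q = (-6*a + q)*(q - 8)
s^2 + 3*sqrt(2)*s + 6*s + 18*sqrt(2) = (s + 6)*(s + 3*sqrt(2))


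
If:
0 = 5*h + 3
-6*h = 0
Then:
No Solution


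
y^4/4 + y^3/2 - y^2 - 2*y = y*(y/4 + 1/2)*(y - 2)*(y + 2)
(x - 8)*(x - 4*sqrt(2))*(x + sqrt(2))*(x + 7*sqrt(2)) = x^4 - 8*x^3 + 4*sqrt(2)*x^3 - 50*x^2 - 32*sqrt(2)*x^2 - 56*sqrt(2)*x + 400*x + 448*sqrt(2)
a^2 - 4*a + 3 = (a - 3)*(a - 1)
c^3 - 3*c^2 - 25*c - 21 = (c - 7)*(c + 1)*(c + 3)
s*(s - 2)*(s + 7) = s^3 + 5*s^2 - 14*s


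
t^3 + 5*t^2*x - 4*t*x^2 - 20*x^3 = (t - 2*x)*(t + 2*x)*(t + 5*x)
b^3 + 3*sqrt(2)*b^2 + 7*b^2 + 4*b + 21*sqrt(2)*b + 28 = (b + 7)*(b + sqrt(2))*(b + 2*sqrt(2))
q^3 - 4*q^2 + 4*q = q*(q - 2)^2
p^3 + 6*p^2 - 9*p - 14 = (p - 2)*(p + 1)*(p + 7)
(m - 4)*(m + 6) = m^2 + 2*m - 24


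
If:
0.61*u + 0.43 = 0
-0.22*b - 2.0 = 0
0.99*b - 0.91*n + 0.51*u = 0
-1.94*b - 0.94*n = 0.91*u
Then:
No Solution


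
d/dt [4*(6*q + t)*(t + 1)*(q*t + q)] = 4*q*(t + 1)*(12*q + 3*t + 1)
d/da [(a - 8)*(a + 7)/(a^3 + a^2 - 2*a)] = (-a^4 + 2*a^3 + 167*a^2 + 112*a - 112)/(a^2*(a^4 + 2*a^3 - 3*a^2 - 4*a + 4))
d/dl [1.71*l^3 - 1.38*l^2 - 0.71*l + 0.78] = 5.13*l^2 - 2.76*l - 0.71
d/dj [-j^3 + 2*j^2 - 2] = j*(4 - 3*j)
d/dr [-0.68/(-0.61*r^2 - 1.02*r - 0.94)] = (-0.8296*r - 0.6936)/(0.61*r^2 + 1.02*r + 0.94)^2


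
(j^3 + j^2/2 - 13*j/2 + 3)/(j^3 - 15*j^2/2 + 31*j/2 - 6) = (j^2 + j - 6)/(j^2 - 7*j + 12)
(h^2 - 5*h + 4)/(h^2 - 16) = (h - 1)/(h + 4)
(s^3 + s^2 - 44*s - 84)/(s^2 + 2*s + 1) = (s^3 + s^2 - 44*s - 84)/(s^2 + 2*s + 1)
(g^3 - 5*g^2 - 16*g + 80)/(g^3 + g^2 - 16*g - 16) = (g - 5)/(g + 1)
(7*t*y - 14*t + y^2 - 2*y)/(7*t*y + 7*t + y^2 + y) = (y - 2)/(y + 1)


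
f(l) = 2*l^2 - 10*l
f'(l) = 4*l - 10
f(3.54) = -10.34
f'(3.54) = 4.16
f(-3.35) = 55.94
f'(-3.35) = -23.40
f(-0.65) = 7.34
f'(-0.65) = -12.60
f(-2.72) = 42.00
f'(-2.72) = -20.88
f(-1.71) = 22.95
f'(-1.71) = -16.84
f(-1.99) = 27.82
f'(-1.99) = -17.96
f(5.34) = 3.63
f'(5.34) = 11.36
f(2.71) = -12.41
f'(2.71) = 0.84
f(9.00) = 72.00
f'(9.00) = 26.00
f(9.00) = 72.00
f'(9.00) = 26.00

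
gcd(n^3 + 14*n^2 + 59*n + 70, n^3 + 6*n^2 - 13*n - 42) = n^2 + 9*n + 14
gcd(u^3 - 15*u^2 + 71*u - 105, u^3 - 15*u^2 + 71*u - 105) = u^3 - 15*u^2 + 71*u - 105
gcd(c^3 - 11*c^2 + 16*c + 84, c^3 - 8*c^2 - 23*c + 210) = c^2 - 13*c + 42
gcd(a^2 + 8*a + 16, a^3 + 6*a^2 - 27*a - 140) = a + 4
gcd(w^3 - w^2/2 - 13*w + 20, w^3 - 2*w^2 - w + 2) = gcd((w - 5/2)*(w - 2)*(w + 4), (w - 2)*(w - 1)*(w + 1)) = w - 2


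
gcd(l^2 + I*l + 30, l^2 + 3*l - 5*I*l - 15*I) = l - 5*I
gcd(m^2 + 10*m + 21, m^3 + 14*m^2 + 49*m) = m + 7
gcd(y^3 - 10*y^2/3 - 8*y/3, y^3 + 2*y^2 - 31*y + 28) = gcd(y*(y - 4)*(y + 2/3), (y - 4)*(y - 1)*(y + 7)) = y - 4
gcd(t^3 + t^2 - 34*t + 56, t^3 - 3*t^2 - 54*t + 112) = t^2 + 5*t - 14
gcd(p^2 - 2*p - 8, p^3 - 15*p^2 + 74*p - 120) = p - 4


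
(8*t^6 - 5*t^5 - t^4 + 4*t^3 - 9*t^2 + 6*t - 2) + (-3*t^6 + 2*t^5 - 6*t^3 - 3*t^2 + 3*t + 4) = 5*t^6 - 3*t^5 - t^4 - 2*t^3 - 12*t^2 + 9*t + 2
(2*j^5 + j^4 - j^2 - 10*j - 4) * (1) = 2*j^5 + j^4 - j^2 - 10*j - 4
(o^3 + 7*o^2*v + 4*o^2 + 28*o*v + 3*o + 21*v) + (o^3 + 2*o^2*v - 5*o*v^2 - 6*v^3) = 2*o^3 + 9*o^2*v + 4*o^2 - 5*o*v^2 + 28*o*v + 3*o - 6*v^3 + 21*v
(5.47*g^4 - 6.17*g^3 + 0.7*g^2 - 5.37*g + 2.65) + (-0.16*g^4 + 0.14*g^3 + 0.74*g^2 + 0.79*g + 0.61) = 5.31*g^4 - 6.03*g^3 + 1.44*g^2 - 4.58*g + 3.26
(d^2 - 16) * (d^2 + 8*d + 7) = d^4 + 8*d^3 - 9*d^2 - 128*d - 112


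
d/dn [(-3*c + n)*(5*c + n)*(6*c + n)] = -3*c^2 + 16*c*n + 3*n^2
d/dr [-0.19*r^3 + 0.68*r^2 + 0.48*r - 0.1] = -0.57*r^2 + 1.36*r + 0.48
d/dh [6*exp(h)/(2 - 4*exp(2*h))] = (6*exp(2*h) + 3)*exp(h)/(2*exp(2*h) - 1)^2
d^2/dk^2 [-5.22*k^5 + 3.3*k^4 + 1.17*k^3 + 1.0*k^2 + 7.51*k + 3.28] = -104.4*k^3 + 39.6*k^2 + 7.02*k + 2.0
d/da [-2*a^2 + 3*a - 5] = 3 - 4*a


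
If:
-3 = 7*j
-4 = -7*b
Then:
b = 4/7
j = -3/7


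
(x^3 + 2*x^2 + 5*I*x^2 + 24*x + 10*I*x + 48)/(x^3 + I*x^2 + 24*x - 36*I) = (x^2 + x*(2 + 8*I) + 16*I)/(x^2 + 4*I*x + 12)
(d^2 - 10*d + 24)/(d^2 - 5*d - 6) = (d - 4)/(d + 1)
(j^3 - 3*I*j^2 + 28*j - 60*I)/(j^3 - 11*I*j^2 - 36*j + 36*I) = (j + 5*I)/(j - 3*I)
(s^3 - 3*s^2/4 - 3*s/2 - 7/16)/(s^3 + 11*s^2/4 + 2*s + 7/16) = (4*s - 7)/(4*s + 7)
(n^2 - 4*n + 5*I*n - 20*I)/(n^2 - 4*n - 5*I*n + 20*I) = (n + 5*I)/(n - 5*I)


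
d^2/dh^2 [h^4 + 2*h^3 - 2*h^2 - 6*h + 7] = 12*h^2 + 12*h - 4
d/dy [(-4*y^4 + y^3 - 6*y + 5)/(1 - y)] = (12*y^4 - 18*y^3 + 3*y^2 - 1)/(y^2 - 2*y + 1)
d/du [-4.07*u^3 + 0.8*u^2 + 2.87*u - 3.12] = -12.21*u^2 + 1.6*u + 2.87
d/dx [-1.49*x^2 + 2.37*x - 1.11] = 2.37 - 2.98*x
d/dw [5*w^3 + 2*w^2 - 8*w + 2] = 15*w^2 + 4*w - 8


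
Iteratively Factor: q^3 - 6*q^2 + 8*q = (q)*(q^2 - 6*q + 8) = q*(q - 4)*(q - 2)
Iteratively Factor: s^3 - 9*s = (s - 3)*(s^2 + 3*s) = (s - 3)*(s + 3)*(s)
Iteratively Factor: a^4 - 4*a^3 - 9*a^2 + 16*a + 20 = (a + 1)*(a^3 - 5*a^2 - 4*a + 20) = (a - 5)*(a + 1)*(a^2 - 4) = (a - 5)*(a - 2)*(a + 1)*(a + 2)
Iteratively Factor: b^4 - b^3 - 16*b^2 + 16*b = (b - 4)*(b^3 + 3*b^2 - 4*b) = (b - 4)*(b - 1)*(b^2 + 4*b) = (b - 4)*(b - 1)*(b + 4)*(b)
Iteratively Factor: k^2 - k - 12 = (k - 4)*(k + 3)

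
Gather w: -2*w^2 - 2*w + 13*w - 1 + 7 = -2*w^2 + 11*w + 6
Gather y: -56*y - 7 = -56*y - 7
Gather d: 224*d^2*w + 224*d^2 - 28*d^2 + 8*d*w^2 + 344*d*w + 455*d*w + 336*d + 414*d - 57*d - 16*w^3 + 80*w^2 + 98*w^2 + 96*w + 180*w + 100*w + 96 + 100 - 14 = d^2*(224*w + 196) + d*(8*w^2 + 799*w + 693) - 16*w^3 + 178*w^2 + 376*w + 182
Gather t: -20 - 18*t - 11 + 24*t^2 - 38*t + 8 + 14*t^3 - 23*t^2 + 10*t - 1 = 14*t^3 + t^2 - 46*t - 24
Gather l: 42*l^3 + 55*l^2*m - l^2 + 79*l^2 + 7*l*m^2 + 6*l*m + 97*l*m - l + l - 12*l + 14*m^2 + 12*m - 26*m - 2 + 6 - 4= 42*l^3 + l^2*(55*m + 78) + l*(7*m^2 + 103*m - 12) + 14*m^2 - 14*m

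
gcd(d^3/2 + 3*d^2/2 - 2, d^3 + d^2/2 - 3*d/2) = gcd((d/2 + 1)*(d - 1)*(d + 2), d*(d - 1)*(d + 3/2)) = d - 1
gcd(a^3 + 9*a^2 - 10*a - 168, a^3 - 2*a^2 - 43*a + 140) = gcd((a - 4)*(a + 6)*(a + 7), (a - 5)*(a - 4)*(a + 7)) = a^2 + 3*a - 28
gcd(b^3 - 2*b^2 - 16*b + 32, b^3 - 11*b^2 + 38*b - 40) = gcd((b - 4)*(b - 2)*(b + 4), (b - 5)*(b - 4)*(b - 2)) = b^2 - 6*b + 8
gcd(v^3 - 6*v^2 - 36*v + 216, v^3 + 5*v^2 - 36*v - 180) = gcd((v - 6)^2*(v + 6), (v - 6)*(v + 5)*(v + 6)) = v^2 - 36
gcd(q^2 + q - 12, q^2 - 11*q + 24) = q - 3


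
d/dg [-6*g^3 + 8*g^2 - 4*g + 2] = -18*g^2 + 16*g - 4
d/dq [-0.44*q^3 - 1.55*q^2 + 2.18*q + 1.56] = -1.32*q^2 - 3.1*q + 2.18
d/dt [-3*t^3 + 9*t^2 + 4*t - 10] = -9*t^2 + 18*t + 4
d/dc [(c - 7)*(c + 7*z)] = 2*c + 7*z - 7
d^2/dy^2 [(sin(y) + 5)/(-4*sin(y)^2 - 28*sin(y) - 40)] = (sin(y)^2 - 2*sin(y) - 2)/(4*(sin(y) + 2)^3)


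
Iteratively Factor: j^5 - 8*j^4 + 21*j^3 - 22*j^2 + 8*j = (j - 4)*(j^4 - 4*j^3 + 5*j^2 - 2*j) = (j - 4)*(j - 1)*(j^3 - 3*j^2 + 2*j) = (j - 4)*(j - 1)^2*(j^2 - 2*j) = (j - 4)*(j - 2)*(j - 1)^2*(j)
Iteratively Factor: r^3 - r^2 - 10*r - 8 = (r + 2)*(r^2 - 3*r - 4) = (r - 4)*(r + 2)*(r + 1)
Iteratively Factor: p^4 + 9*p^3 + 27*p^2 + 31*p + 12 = (p + 3)*(p^3 + 6*p^2 + 9*p + 4) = (p + 1)*(p + 3)*(p^2 + 5*p + 4) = (p + 1)*(p + 3)*(p + 4)*(p + 1)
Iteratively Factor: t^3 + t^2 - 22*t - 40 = (t - 5)*(t^2 + 6*t + 8) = (t - 5)*(t + 2)*(t + 4)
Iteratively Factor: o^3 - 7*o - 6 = (o + 1)*(o^2 - o - 6) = (o + 1)*(o + 2)*(o - 3)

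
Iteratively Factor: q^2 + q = (q)*(q + 1)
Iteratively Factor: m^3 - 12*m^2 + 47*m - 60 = (m - 5)*(m^2 - 7*m + 12) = (m - 5)*(m - 3)*(m - 4)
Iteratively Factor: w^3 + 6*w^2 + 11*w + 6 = (w + 3)*(w^2 + 3*w + 2) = (w + 2)*(w + 3)*(w + 1)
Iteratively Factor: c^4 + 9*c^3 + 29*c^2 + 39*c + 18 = (c + 1)*(c^3 + 8*c^2 + 21*c + 18) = (c + 1)*(c + 2)*(c^2 + 6*c + 9) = (c + 1)*(c + 2)*(c + 3)*(c + 3)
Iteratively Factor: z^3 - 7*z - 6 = (z + 2)*(z^2 - 2*z - 3) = (z + 1)*(z + 2)*(z - 3)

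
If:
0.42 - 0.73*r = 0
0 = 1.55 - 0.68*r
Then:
No Solution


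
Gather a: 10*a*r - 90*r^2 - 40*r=10*a*r - 90*r^2 - 40*r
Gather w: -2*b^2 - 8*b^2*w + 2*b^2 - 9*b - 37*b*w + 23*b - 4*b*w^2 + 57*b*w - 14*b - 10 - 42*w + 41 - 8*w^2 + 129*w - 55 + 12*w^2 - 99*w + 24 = w^2*(4 - 4*b) + w*(-8*b^2 + 20*b - 12)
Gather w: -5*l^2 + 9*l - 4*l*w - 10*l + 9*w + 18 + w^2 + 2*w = -5*l^2 - l + w^2 + w*(11 - 4*l) + 18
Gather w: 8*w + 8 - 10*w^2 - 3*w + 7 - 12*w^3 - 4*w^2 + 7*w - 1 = -12*w^3 - 14*w^2 + 12*w + 14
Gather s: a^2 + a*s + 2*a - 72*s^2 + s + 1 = a^2 + 2*a - 72*s^2 + s*(a + 1) + 1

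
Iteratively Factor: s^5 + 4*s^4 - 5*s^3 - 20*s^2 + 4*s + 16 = (s - 1)*(s^4 + 5*s^3 - 20*s - 16) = (s - 1)*(s + 2)*(s^3 + 3*s^2 - 6*s - 8) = (s - 1)*(s + 1)*(s + 2)*(s^2 + 2*s - 8) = (s - 1)*(s + 1)*(s + 2)*(s + 4)*(s - 2)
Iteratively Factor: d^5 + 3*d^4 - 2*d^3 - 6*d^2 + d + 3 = (d + 1)*(d^4 + 2*d^3 - 4*d^2 - 2*d + 3) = (d + 1)^2*(d^3 + d^2 - 5*d + 3) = (d - 1)*(d + 1)^2*(d^2 + 2*d - 3) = (d - 1)^2*(d + 1)^2*(d + 3)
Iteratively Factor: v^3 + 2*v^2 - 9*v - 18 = (v - 3)*(v^2 + 5*v + 6) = (v - 3)*(v + 3)*(v + 2)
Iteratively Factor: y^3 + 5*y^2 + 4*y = (y + 1)*(y^2 + 4*y) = (y + 1)*(y + 4)*(y)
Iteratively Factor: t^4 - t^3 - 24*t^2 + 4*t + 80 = (t + 2)*(t^3 - 3*t^2 - 18*t + 40) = (t + 2)*(t + 4)*(t^2 - 7*t + 10) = (t - 2)*(t + 2)*(t + 4)*(t - 5)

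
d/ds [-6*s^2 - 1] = -12*s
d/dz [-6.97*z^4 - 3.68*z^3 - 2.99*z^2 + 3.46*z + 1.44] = -27.88*z^3 - 11.04*z^2 - 5.98*z + 3.46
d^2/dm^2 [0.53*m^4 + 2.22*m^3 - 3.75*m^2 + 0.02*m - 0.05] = 6.36*m^2 + 13.32*m - 7.5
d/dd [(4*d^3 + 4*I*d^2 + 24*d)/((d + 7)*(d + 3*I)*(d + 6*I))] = (d^2*(28 + 32*I) + 336*I*d + 336)/(d^4 + d^3*(14 + 12*I) + d^2*(13 + 168*I) + d*(-504 + 588*I) - 1764)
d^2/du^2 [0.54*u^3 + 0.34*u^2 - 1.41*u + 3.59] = 3.24*u + 0.68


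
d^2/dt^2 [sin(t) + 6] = -sin(t)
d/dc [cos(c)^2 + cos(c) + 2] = -sin(c) - sin(2*c)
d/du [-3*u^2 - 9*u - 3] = -6*u - 9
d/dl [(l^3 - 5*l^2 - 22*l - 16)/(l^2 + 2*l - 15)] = (l^4 + 4*l^3 - 33*l^2 + 182*l + 362)/(l^4 + 4*l^3 - 26*l^2 - 60*l + 225)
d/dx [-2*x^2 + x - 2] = 1 - 4*x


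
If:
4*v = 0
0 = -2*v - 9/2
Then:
No Solution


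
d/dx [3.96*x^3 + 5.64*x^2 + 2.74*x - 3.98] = 11.88*x^2 + 11.28*x + 2.74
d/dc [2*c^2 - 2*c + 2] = 4*c - 2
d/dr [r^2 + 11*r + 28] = 2*r + 11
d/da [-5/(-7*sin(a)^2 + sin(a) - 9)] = 5*(1 - 14*sin(a))*cos(a)/(7*sin(a)^2 - sin(a) + 9)^2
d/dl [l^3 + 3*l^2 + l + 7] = 3*l^2 + 6*l + 1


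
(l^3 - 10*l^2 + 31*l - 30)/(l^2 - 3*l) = l - 7 + 10/l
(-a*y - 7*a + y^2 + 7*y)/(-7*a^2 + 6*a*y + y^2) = (y + 7)/(7*a + y)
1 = 1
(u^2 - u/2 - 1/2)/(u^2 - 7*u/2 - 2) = (u - 1)/(u - 4)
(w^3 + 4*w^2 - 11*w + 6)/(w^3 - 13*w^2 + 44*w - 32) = (w^2 + 5*w - 6)/(w^2 - 12*w + 32)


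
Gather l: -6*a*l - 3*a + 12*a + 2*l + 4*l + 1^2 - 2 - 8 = 9*a + l*(6 - 6*a) - 9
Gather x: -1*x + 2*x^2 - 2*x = 2*x^2 - 3*x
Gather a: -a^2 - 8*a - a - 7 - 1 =-a^2 - 9*a - 8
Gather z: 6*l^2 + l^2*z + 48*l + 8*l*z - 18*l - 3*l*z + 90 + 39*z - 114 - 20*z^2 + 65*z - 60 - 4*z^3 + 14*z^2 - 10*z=6*l^2 + 30*l - 4*z^3 - 6*z^2 + z*(l^2 + 5*l + 94) - 84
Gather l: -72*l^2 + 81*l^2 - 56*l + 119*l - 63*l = 9*l^2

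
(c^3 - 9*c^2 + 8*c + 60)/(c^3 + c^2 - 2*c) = (c^2 - 11*c + 30)/(c*(c - 1))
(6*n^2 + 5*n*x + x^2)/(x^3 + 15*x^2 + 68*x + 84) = (6*n^2 + 5*n*x + x^2)/(x^3 + 15*x^2 + 68*x + 84)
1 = 1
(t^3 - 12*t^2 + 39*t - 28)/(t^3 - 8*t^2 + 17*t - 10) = (t^2 - 11*t + 28)/(t^2 - 7*t + 10)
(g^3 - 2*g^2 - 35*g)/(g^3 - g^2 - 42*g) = (g + 5)/(g + 6)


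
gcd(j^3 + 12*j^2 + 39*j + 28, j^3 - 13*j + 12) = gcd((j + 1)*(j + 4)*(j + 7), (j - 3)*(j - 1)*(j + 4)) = j + 4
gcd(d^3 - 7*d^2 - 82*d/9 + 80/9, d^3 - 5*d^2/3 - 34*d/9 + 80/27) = d^2 + d - 10/9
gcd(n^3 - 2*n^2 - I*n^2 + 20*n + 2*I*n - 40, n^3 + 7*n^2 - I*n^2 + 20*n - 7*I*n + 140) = n^2 - I*n + 20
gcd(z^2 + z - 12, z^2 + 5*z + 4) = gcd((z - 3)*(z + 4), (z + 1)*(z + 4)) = z + 4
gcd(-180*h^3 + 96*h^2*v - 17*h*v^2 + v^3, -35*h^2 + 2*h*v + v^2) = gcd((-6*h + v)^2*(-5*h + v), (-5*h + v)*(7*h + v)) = -5*h + v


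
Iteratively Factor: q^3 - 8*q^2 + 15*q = (q)*(q^2 - 8*q + 15) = q*(q - 5)*(q - 3)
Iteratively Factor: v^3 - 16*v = (v)*(v^2 - 16) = v*(v - 4)*(v + 4)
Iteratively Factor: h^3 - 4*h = (h + 2)*(h^2 - 2*h) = h*(h + 2)*(h - 2)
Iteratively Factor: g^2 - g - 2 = (g + 1)*(g - 2)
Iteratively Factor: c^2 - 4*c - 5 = (c + 1)*(c - 5)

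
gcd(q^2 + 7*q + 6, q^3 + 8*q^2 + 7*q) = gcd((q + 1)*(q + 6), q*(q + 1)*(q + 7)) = q + 1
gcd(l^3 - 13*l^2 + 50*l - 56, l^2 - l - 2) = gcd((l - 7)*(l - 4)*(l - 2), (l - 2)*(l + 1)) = l - 2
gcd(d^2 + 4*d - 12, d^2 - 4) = d - 2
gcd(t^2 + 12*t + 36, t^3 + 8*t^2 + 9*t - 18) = t + 6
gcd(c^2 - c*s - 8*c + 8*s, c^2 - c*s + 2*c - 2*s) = -c + s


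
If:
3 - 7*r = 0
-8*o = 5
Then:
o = -5/8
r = 3/7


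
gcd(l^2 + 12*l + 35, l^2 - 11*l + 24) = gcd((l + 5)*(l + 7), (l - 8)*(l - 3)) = 1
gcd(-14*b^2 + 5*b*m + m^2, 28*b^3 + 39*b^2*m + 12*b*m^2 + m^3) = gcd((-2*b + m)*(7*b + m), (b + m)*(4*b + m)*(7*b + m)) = 7*b + m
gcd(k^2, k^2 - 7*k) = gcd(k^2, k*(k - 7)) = k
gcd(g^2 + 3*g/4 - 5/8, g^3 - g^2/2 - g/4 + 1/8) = g - 1/2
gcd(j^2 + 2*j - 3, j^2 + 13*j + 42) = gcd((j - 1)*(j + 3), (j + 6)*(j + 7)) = 1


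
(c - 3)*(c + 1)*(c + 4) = c^3 + 2*c^2 - 11*c - 12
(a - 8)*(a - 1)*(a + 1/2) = a^3 - 17*a^2/2 + 7*a/2 + 4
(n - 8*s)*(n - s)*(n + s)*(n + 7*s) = n^4 - n^3*s - 57*n^2*s^2 + n*s^3 + 56*s^4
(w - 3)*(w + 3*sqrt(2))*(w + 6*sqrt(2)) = w^3 - 3*w^2 + 9*sqrt(2)*w^2 - 27*sqrt(2)*w + 36*w - 108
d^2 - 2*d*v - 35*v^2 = (d - 7*v)*(d + 5*v)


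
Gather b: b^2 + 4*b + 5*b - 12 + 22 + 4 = b^2 + 9*b + 14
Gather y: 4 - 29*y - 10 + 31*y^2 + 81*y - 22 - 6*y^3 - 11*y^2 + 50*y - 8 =-6*y^3 + 20*y^2 + 102*y - 36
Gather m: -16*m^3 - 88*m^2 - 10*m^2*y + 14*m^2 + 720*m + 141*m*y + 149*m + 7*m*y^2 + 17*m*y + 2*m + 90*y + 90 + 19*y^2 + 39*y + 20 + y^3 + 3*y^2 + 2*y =-16*m^3 + m^2*(-10*y - 74) + m*(7*y^2 + 158*y + 871) + y^3 + 22*y^2 + 131*y + 110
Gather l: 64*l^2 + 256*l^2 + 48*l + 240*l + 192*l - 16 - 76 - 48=320*l^2 + 480*l - 140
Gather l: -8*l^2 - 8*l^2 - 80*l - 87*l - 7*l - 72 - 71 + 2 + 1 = -16*l^2 - 174*l - 140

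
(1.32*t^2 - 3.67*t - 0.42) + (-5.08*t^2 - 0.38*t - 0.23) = -3.76*t^2 - 4.05*t - 0.65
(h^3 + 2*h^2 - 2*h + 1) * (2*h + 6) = 2*h^4 + 10*h^3 + 8*h^2 - 10*h + 6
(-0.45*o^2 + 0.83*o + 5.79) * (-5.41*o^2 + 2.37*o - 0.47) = 2.4345*o^4 - 5.5568*o^3 - 29.1453*o^2 + 13.3322*o - 2.7213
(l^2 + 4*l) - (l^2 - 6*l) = 10*l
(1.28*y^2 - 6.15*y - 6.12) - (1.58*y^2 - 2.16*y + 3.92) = -0.3*y^2 - 3.99*y - 10.04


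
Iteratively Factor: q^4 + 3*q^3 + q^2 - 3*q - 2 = (q + 2)*(q^3 + q^2 - q - 1) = (q + 1)*(q + 2)*(q^2 - 1) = (q - 1)*(q + 1)*(q + 2)*(q + 1)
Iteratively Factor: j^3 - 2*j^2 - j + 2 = (j - 1)*(j^2 - j - 2) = (j - 2)*(j - 1)*(j + 1)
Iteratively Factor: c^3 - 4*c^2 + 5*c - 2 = (c - 1)*(c^2 - 3*c + 2) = (c - 2)*(c - 1)*(c - 1)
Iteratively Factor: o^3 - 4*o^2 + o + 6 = (o - 3)*(o^2 - o - 2) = (o - 3)*(o - 2)*(o + 1)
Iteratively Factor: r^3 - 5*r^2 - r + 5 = (r + 1)*(r^2 - 6*r + 5) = (r - 1)*(r + 1)*(r - 5)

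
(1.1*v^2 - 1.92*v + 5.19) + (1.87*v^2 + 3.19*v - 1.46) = 2.97*v^2 + 1.27*v + 3.73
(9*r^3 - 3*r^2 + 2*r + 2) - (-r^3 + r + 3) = 10*r^3 - 3*r^2 + r - 1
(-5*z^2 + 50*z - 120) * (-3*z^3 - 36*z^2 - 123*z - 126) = 15*z^5 + 30*z^4 - 825*z^3 - 1200*z^2 + 8460*z + 15120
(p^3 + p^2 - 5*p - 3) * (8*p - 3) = 8*p^4 + 5*p^3 - 43*p^2 - 9*p + 9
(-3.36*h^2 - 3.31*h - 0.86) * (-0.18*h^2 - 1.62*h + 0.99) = 0.6048*h^4 + 6.039*h^3 + 2.1906*h^2 - 1.8837*h - 0.8514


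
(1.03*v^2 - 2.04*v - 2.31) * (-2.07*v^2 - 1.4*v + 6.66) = -2.1321*v^4 + 2.7808*v^3 + 14.4975*v^2 - 10.3524*v - 15.3846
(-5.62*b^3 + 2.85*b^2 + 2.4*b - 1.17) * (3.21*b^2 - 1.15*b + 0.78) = -18.0402*b^5 + 15.6115*b^4 + 0.0428999999999995*b^3 - 4.2927*b^2 + 3.2175*b - 0.9126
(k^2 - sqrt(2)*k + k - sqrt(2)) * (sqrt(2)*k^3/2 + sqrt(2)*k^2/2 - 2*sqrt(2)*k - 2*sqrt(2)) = sqrt(2)*k^5/2 - k^4 + sqrt(2)*k^4 - 3*sqrt(2)*k^3/2 - 2*k^3 - 4*sqrt(2)*k^2 + 3*k^2 - 2*sqrt(2)*k + 8*k + 4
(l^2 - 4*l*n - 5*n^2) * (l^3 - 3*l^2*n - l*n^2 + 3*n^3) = l^5 - 7*l^4*n + 6*l^3*n^2 + 22*l^2*n^3 - 7*l*n^4 - 15*n^5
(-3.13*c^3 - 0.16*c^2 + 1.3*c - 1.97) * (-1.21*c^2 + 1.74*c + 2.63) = 3.7873*c^5 - 5.2526*c^4 - 10.0833*c^3 + 4.2249*c^2 - 0.00879999999999992*c - 5.1811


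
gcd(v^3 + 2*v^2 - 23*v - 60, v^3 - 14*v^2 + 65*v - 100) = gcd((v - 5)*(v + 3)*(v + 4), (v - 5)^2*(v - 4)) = v - 5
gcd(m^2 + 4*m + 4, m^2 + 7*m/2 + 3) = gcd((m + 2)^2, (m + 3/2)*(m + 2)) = m + 2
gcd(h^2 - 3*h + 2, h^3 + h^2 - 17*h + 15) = h - 1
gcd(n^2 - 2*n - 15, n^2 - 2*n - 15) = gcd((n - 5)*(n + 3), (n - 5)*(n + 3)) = n^2 - 2*n - 15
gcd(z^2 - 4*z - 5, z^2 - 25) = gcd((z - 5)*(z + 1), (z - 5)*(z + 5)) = z - 5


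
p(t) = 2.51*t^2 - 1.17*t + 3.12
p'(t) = 5.02*t - 1.17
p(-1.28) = 8.73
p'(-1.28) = -7.60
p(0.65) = 3.42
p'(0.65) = 2.09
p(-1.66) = 11.98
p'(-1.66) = -9.50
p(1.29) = 5.79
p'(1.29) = 5.31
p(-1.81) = 13.46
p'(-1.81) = -10.26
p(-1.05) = 7.12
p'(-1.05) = -6.44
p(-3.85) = 44.83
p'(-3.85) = -20.50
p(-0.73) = 5.31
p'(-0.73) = -4.83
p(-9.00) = 216.96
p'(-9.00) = -46.35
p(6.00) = 86.46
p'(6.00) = 28.95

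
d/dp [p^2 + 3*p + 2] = 2*p + 3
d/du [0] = 0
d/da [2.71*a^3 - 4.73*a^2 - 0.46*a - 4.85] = 8.13*a^2 - 9.46*a - 0.46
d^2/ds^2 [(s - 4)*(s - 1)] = 2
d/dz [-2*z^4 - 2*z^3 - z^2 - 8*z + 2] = -8*z^3 - 6*z^2 - 2*z - 8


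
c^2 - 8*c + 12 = (c - 6)*(c - 2)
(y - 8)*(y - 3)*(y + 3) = y^3 - 8*y^2 - 9*y + 72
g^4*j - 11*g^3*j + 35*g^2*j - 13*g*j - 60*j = (g - 5)*(g - 4)*(g - 3)*(g*j + j)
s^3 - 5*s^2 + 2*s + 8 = (s - 4)*(s - 2)*(s + 1)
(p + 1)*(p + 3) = p^2 + 4*p + 3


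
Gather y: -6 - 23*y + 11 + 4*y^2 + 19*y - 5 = 4*y^2 - 4*y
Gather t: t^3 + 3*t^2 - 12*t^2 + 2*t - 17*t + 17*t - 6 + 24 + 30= t^3 - 9*t^2 + 2*t + 48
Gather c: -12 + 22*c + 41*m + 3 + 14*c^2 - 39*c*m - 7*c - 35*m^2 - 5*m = 14*c^2 + c*(15 - 39*m) - 35*m^2 + 36*m - 9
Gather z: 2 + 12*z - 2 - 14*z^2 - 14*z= -14*z^2 - 2*z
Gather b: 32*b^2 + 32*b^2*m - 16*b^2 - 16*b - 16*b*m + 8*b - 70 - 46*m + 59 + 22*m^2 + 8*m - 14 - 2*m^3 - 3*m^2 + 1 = b^2*(32*m + 16) + b*(-16*m - 8) - 2*m^3 + 19*m^2 - 38*m - 24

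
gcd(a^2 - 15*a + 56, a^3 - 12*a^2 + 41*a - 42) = a - 7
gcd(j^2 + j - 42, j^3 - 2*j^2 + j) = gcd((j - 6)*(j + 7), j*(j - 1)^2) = 1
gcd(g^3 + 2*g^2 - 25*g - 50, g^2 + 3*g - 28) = 1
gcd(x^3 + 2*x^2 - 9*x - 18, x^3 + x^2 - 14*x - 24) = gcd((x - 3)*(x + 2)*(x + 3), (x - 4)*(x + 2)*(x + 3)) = x^2 + 5*x + 6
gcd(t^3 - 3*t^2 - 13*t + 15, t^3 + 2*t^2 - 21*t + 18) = t - 1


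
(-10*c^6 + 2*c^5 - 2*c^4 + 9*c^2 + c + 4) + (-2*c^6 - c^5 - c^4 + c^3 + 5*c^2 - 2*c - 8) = -12*c^6 + c^5 - 3*c^4 + c^3 + 14*c^2 - c - 4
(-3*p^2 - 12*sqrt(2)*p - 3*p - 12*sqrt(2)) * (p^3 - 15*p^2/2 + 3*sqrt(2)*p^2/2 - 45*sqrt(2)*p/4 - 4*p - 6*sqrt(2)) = -3*p^5 - 33*sqrt(2)*p^4/2 + 39*p^4/2 - 3*p^3/2 + 429*sqrt(2)*p^3/4 + 246*p^2 + 759*sqrt(2)*p^2/4 + 66*sqrt(2)*p + 414*p + 144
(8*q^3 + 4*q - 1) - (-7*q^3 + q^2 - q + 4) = 15*q^3 - q^2 + 5*q - 5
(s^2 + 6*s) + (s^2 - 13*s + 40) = 2*s^2 - 7*s + 40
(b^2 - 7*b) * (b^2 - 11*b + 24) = b^4 - 18*b^3 + 101*b^2 - 168*b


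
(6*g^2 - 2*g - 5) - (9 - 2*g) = 6*g^2 - 14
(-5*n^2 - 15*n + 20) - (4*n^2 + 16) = -9*n^2 - 15*n + 4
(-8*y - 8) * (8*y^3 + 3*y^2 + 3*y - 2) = -64*y^4 - 88*y^3 - 48*y^2 - 8*y + 16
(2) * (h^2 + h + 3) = 2*h^2 + 2*h + 6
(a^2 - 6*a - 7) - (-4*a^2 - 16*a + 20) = 5*a^2 + 10*a - 27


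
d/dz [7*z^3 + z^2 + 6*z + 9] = 21*z^2 + 2*z + 6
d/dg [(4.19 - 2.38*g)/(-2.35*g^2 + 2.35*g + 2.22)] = (-5.593*g^2 + 19.693*g - 15.1301)/(5.5225*g^4 - 11.045*g^3 - 4.9115*g^2 + 10.434*g + 4.9284)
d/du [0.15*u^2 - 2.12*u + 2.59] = 0.3*u - 2.12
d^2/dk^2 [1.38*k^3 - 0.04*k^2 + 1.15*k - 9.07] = 8.28*k - 0.08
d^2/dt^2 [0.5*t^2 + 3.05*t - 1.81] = 1.00000000000000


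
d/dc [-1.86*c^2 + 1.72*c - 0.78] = 1.72 - 3.72*c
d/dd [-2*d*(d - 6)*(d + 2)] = -6*d^2 + 16*d + 24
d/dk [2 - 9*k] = -9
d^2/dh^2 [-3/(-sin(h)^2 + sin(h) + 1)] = 3*(4*sin(h)^4 - 3*sin(h)^3 - sin(h)^2 + 5*sin(h) - 4)/(sin(h) + cos(h)^2)^3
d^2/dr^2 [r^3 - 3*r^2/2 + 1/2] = 6*r - 3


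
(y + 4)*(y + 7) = y^2 + 11*y + 28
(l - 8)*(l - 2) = l^2 - 10*l + 16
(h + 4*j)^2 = h^2 + 8*h*j + 16*j^2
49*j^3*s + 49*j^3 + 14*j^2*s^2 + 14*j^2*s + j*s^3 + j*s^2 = (7*j + s)^2*(j*s + j)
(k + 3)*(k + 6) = k^2 + 9*k + 18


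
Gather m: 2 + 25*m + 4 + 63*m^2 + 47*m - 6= 63*m^2 + 72*m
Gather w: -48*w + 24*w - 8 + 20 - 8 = 4 - 24*w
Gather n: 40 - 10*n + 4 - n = 44 - 11*n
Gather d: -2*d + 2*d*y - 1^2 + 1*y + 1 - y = d*(2*y - 2)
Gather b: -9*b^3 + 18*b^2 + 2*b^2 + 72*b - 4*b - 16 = -9*b^3 + 20*b^2 + 68*b - 16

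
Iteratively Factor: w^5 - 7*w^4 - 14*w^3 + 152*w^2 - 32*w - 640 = (w + 2)*(w^4 - 9*w^3 + 4*w^2 + 144*w - 320) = (w - 5)*(w + 2)*(w^3 - 4*w^2 - 16*w + 64) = (w - 5)*(w + 2)*(w + 4)*(w^2 - 8*w + 16) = (w - 5)*(w - 4)*(w + 2)*(w + 4)*(w - 4)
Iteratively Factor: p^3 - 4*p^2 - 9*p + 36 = (p - 3)*(p^2 - p - 12) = (p - 3)*(p + 3)*(p - 4)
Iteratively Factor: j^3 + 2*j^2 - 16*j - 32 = (j + 4)*(j^2 - 2*j - 8) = (j - 4)*(j + 4)*(j + 2)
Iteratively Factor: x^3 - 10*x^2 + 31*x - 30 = (x - 5)*(x^2 - 5*x + 6) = (x - 5)*(x - 2)*(x - 3)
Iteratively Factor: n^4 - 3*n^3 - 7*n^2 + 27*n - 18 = (n - 2)*(n^3 - n^2 - 9*n + 9) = (n - 2)*(n - 1)*(n^2 - 9) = (n - 2)*(n - 1)*(n + 3)*(n - 3)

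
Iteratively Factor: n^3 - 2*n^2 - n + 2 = (n + 1)*(n^2 - 3*n + 2) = (n - 2)*(n + 1)*(n - 1)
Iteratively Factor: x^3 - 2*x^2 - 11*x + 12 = (x + 3)*(x^2 - 5*x + 4) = (x - 4)*(x + 3)*(x - 1)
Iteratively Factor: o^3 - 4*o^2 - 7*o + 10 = (o - 5)*(o^2 + o - 2) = (o - 5)*(o + 2)*(o - 1)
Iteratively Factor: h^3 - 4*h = (h + 2)*(h^2 - 2*h) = h*(h + 2)*(h - 2)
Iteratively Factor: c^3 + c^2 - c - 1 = (c + 1)*(c^2 - 1) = (c + 1)^2*(c - 1)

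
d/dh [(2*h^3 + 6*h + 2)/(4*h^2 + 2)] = (2*h^4 - 3*h^2 - 4*h + 3)/(4*h^4 + 4*h^2 + 1)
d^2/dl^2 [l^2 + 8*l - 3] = 2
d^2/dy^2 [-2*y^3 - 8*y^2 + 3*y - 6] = -12*y - 16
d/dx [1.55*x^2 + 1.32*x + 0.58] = 3.1*x + 1.32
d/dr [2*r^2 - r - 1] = 4*r - 1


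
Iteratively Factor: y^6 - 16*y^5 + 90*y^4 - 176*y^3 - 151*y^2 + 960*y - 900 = (y - 2)*(y^5 - 14*y^4 + 62*y^3 - 52*y^2 - 255*y + 450) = (y - 3)*(y - 2)*(y^4 - 11*y^3 + 29*y^2 + 35*y - 150) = (y - 3)^2*(y - 2)*(y^3 - 8*y^2 + 5*y + 50) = (y - 3)^2*(y - 2)*(y + 2)*(y^2 - 10*y + 25) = (y - 5)*(y - 3)^2*(y - 2)*(y + 2)*(y - 5)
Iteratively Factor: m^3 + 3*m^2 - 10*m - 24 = (m + 4)*(m^2 - m - 6) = (m - 3)*(m + 4)*(m + 2)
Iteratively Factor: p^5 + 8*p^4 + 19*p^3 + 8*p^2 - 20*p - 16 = (p + 4)*(p^4 + 4*p^3 + 3*p^2 - 4*p - 4) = (p + 2)*(p + 4)*(p^3 + 2*p^2 - p - 2) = (p + 2)^2*(p + 4)*(p^2 - 1) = (p + 1)*(p + 2)^2*(p + 4)*(p - 1)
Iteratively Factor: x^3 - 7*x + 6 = (x - 2)*(x^2 + 2*x - 3) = (x - 2)*(x - 1)*(x + 3)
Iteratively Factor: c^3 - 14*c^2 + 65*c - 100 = (c - 5)*(c^2 - 9*c + 20) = (c - 5)^2*(c - 4)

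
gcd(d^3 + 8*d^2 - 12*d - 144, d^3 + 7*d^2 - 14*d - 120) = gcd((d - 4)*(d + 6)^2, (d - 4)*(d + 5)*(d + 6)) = d^2 + 2*d - 24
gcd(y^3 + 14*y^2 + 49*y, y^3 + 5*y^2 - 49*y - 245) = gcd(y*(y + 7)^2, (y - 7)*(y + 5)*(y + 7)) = y + 7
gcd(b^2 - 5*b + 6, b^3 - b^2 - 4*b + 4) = b - 2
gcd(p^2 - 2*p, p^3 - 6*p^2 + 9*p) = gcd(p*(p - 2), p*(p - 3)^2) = p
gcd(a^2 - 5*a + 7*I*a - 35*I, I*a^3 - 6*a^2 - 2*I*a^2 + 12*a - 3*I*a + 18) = 1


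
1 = 1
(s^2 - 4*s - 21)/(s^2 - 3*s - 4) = (-s^2 + 4*s + 21)/(-s^2 + 3*s + 4)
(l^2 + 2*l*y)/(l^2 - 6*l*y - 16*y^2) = l/(l - 8*y)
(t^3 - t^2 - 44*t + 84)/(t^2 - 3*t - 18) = (t^2 + 5*t - 14)/(t + 3)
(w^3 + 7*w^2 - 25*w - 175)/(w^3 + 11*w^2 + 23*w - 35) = (w - 5)/(w - 1)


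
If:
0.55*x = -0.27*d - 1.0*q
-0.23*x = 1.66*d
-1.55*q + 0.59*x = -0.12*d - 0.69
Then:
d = 0.07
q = 0.26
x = -0.50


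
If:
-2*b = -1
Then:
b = 1/2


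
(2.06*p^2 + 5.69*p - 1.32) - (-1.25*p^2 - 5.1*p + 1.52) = 3.31*p^2 + 10.79*p - 2.84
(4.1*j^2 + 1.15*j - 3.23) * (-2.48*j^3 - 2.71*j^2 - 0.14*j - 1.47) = -10.168*j^5 - 13.963*j^4 + 4.3199*j^3 + 2.5653*j^2 - 1.2383*j + 4.7481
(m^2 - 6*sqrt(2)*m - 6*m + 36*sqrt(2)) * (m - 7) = m^3 - 13*m^2 - 6*sqrt(2)*m^2 + 42*m + 78*sqrt(2)*m - 252*sqrt(2)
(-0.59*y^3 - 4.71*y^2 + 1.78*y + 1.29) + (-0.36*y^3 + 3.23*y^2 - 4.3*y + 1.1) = -0.95*y^3 - 1.48*y^2 - 2.52*y + 2.39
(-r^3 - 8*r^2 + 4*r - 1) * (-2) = 2*r^3 + 16*r^2 - 8*r + 2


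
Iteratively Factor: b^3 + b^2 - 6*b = (b - 2)*(b^2 + 3*b) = (b - 2)*(b + 3)*(b)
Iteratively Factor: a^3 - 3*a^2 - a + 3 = (a - 3)*(a^2 - 1) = (a - 3)*(a - 1)*(a + 1)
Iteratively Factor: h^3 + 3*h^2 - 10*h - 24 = (h + 4)*(h^2 - h - 6) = (h + 2)*(h + 4)*(h - 3)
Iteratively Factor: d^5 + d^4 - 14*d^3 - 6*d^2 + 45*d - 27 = (d - 1)*(d^4 + 2*d^3 - 12*d^2 - 18*d + 27) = (d - 1)*(d + 3)*(d^3 - d^2 - 9*d + 9) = (d - 1)*(d + 3)^2*(d^2 - 4*d + 3) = (d - 1)^2*(d + 3)^2*(d - 3)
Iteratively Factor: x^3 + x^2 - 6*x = (x)*(x^2 + x - 6) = x*(x + 3)*(x - 2)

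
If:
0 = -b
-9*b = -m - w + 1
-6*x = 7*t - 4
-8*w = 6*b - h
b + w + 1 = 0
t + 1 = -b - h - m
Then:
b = 0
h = -8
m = 2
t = 5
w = -1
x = -31/6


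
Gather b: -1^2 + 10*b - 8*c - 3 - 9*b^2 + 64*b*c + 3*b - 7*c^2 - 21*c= -9*b^2 + b*(64*c + 13) - 7*c^2 - 29*c - 4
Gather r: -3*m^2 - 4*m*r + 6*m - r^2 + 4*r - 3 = -3*m^2 + 6*m - r^2 + r*(4 - 4*m) - 3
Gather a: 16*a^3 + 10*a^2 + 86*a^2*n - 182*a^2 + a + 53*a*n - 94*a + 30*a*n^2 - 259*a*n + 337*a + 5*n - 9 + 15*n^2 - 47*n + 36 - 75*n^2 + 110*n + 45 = 16*a^3 + a^2*(86*n - 172) + a*(30*n^2 - 206*n + 244) - 60*n^2 + 68*n + 72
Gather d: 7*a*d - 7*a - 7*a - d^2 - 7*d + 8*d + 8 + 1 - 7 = -14*a - d^2 + d*(7*a + 1) + 2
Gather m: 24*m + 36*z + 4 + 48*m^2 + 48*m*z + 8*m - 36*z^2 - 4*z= 48*m^2 + m*(48*z + 32) - 36*z^2 + 32*z + 4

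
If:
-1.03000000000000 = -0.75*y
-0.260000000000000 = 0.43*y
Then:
No Solution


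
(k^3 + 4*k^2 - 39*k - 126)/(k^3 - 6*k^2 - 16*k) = (-k^3 - 4*k^2 + 39*k + 126)/(k*(-k^2 + 6*k + 16))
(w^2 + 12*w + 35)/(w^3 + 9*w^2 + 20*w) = (w + 7)/(w*(w + 4))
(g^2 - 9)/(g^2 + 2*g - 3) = (g - 3)/(g - 1)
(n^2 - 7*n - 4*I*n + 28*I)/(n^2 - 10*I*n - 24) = (n - 7)/(n - 6*I)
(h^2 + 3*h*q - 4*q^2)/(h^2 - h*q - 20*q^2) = (-h + q)/(-h + 5*q)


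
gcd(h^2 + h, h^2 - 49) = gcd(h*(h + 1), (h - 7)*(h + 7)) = 1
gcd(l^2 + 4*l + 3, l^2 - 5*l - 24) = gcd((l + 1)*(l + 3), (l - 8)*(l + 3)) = l + 3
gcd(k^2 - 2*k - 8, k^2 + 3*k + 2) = k + 2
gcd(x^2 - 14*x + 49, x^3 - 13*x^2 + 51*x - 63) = x - 7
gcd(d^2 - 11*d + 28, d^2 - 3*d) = 1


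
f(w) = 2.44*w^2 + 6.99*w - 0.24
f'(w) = 4.88*w + 6.99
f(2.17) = 26.42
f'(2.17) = 17.58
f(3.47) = 53.40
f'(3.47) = 23.92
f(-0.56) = -3.39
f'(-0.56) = 4.26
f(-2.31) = -3.37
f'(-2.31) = -4.28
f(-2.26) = -3.57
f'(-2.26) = -4.04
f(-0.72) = -4.01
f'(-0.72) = 3.48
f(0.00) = -0.24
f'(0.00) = 6.99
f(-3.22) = 2.55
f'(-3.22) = -8.72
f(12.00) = 435.00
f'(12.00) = 65.55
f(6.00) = 129.54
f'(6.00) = 36.27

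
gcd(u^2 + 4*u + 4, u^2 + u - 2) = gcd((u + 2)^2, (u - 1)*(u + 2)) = u + 2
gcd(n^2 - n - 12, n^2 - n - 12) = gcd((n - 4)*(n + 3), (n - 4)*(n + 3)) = n^2 - n - 12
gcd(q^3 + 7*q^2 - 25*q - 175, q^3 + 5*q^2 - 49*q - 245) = q^2 + 12*q + 35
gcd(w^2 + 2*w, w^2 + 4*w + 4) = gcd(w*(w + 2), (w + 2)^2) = w + 2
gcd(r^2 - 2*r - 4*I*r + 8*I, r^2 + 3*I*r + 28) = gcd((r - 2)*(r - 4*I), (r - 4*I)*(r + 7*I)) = r - 4*I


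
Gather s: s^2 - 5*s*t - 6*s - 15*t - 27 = s^2 + s*(-5*t - 6) - 15*t - 27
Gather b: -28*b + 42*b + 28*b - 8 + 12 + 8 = 42*b + 12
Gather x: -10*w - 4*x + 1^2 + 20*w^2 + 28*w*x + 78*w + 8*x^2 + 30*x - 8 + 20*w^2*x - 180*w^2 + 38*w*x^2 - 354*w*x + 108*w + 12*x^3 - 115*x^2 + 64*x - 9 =-160*w^2 + 176*w + 12*x^3 + x^2*(38*w - 107) + x*(20*w^2 - 326*w + 90) - 16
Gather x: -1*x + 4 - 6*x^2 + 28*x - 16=-6*x^2 + 27*x - 12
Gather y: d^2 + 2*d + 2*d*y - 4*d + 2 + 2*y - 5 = d^2 - 2*d + y*(2*d + 2) - 3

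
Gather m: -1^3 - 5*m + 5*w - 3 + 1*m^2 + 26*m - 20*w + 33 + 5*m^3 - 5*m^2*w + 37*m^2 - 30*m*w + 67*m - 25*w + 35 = 5*m^3 + m^2*(38 - 5*w) + m*(88 - 30*w) - 40*w + 64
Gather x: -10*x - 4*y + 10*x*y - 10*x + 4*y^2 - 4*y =x*(10*y - 20) + 4*y^2 - 8*y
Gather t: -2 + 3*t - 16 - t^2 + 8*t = -t^2 + 11*t - 18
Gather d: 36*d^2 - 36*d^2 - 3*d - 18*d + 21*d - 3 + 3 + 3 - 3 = 0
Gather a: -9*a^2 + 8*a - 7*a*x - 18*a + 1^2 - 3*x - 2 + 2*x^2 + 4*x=-9*a^2 + a*(-7*x - 10) + 2*x^2 + x - 1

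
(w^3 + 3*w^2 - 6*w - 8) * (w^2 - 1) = w^5 + 3*w^4 - 7*w^3 - 11*w^2 + 6*w + 8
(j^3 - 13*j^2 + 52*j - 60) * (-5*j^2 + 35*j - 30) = -5*j^5 + 100*j^4 - 745*j^3 + 2510*j^2 - 3660*j + 1800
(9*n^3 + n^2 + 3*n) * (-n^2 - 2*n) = -9*n^5 - 19*n^4 - 5*n^3 - 6*n^2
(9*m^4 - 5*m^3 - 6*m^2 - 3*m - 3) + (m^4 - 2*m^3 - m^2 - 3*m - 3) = 10*m^4 - 7*m^3 - 7*m^2 - 6*m - 6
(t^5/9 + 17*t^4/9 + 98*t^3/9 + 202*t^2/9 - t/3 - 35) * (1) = t^5/9 + 17*t^4/9 + 98*t^3/9 + 202*t^2/9 - t/3 - 35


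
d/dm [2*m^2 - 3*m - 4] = 4*m - 3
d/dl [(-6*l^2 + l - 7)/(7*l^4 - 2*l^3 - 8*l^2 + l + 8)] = (84*l^5 - 33*l^4 + 200*l^3 - 40*l^2 - 208*l + 15)/(49*l^8 - 28*l^7 - 108*l^6 + 46*l^5 + 172*l^4 - 48*l^3 - 127*l^2 + 16*l + 64)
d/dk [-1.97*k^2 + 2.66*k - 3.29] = 2.66 - 3.94*k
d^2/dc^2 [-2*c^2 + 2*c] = -4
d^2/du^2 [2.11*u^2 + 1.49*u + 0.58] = 4.22000000000000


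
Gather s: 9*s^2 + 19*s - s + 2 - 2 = 9*s^2 + 18*s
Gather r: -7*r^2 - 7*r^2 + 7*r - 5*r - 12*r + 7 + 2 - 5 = -14*r^2 - 10*r + 4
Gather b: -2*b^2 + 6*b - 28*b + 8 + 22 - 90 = -2*b^2 - 22*b - 60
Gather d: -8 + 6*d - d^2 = -d^2 + 6*d - 8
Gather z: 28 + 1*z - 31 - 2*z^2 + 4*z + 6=-2*z^2 + 5*z + 3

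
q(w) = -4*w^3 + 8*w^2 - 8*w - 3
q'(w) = -12*w^2 + 16*w - 8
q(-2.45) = 123.44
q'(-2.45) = -119.23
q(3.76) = -132.61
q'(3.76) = -117.49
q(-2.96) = 194.51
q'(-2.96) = -160.50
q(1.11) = -7.49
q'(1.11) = -5.03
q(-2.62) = 144.81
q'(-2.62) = -132.29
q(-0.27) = -0.18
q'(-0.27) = -13.19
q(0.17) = -4.15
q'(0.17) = -5.63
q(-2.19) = 94.90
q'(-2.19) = -100.59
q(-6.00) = 1197.00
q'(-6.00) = -536.00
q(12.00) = -5859.00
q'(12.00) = -1544.00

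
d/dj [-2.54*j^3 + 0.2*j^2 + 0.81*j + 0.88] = -7.62*j^2 + 0.4*j + 0.81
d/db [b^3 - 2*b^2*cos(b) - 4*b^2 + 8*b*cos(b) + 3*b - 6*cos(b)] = 2*b^2*sin(b) + 3*b^2 - 8*b*sin(b) - 4*b*cos(b) - 8*b + 6*sin(b) + 8*cos(b) + 3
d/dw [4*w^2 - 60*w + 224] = 8*w - 60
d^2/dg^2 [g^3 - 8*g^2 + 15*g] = 6*g - 16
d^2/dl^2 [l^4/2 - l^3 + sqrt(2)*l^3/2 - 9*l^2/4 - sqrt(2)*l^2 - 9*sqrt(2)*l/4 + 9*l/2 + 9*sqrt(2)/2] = 6*l^2 - 6*l + 3*sqrt(2)*l - 9/2 - 2*sqrt(2)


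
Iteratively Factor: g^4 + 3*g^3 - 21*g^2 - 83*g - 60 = (g + 1)*(g^3 + 2*g^2 - 23*g - 60) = (g + 1)*(g + 3)*(g^2 - g - 20) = (g - 5)*(g + 1)*(g + 3)*(g + 4)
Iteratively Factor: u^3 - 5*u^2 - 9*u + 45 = (u - 5)*(u^2 - 9) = (u - 5)*(u - 3)*(u + 3)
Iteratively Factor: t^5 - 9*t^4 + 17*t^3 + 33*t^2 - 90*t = (t)*(t^4 - 9*t^3 + 17*t^2 + 33*t - 90) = t*(t + 2)*(t^3 - 11*t^2 + 39*t - 45) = t*(t - 3)*(t + 2)*(t^2 - 8*t + 15) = t*(t - 5)*(t - 3)*(t + 2)*(t - 3)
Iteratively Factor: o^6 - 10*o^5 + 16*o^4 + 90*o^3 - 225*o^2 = (o)*(o^5 - 10*o^4 + 16*o^3 + 90*o^2 - 225*o) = o^2*(o^4 - 10*o^3 + 16*o^2 + 90*o - 225) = o^2*(o - 5)*(o^3 - 5*o^2 - 9*o + 45) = o^2*(o - 5)^2*(o^2 - 9) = o^2*(o - 5)^2*(o + 3)*(o - 3)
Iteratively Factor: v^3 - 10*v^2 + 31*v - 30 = (v - 3)*(v^2 - 7*v + 10) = (v - 3)*(v - 2)*(v - 5)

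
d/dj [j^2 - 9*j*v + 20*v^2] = 2*j - 9*v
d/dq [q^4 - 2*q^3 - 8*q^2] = 2*q*(2*q^2 - 3*q - 8)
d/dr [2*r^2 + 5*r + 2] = 4*r + 5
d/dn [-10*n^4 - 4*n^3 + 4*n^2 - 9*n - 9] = -40*n^3 - 12*n^2 + 8*n - 9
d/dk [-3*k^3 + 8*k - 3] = 8 - 9*k^2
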